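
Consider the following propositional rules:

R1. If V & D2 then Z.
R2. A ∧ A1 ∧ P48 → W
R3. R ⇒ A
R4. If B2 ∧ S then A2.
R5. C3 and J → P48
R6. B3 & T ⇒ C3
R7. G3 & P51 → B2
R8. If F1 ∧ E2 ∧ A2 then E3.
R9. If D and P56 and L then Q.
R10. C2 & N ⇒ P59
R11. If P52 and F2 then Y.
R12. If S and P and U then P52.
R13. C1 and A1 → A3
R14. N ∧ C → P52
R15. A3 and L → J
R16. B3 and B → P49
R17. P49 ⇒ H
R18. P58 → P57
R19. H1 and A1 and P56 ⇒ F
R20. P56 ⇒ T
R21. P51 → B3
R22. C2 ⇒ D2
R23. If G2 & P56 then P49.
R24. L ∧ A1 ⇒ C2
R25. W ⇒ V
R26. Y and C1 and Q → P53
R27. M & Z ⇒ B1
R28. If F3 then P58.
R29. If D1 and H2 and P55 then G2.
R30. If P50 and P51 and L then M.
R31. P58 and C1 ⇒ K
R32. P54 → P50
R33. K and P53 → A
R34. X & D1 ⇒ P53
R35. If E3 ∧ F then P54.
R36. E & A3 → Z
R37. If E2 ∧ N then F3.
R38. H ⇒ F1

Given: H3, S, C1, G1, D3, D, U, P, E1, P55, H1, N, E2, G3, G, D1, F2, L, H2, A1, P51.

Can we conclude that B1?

No

Forward chaining from the given facts derives: B2, P52, A3, J, B3, C2, G2, F3, A2, P59, Y, D2, P58, K, P57.
The only rule concluding B1 is R27, which needs M; that is never established.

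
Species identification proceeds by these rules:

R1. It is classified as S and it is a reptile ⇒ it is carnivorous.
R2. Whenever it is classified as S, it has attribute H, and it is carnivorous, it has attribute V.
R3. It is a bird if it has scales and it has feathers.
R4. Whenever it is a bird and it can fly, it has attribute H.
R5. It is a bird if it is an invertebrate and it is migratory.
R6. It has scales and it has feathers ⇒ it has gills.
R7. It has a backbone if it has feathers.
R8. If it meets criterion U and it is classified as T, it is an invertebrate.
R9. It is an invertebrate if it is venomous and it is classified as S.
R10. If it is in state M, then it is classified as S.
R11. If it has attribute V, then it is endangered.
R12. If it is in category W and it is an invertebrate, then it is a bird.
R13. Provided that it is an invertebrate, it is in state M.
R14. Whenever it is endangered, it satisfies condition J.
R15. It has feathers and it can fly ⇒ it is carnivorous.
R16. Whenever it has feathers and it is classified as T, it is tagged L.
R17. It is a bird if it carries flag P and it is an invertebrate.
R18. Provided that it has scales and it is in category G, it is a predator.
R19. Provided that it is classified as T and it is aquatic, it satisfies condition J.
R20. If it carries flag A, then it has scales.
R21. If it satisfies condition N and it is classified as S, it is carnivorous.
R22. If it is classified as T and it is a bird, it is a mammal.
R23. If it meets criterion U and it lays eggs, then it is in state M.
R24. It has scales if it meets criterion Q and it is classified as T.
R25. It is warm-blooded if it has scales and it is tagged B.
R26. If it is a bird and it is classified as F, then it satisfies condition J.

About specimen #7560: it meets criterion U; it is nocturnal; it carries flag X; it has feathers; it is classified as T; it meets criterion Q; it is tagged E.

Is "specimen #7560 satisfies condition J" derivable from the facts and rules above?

No

Forward chaining from the given facts derives: has a backbone, is an invertebrate, is in state M, is tagged L, has scales, is a bird, has gills, is classified as S, is a mammal.
Rules concluding "it satisfies condition J": R14 needs "it is endangered"; R19 needs "it is aquatic"; R26 needs "it is classified as F" — none of these are established.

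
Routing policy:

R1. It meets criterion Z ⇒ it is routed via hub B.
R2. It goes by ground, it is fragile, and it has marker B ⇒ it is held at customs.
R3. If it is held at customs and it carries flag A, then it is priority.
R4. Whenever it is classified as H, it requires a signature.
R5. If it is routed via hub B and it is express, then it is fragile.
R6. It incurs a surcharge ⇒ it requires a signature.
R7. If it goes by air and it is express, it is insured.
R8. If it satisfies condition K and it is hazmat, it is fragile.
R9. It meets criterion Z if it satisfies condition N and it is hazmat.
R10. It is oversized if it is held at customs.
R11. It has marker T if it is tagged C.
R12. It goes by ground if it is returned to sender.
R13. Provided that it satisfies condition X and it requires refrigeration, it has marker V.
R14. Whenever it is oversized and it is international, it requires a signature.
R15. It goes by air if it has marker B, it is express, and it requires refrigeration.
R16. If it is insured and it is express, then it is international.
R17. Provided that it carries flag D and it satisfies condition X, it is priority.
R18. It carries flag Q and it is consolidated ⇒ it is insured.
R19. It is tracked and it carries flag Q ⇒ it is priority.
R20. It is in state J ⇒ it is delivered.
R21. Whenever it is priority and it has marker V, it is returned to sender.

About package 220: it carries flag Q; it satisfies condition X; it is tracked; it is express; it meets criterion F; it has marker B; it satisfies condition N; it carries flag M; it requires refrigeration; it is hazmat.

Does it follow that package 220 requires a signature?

Yes

By R9 (it satisfies condition N, it is hazmat): it meets criterion Z.
By R13 (it satisfies condition X, it requires refrigeration): it has marker V.
By R15 (it has marker B, it is express, it requires refrigeration): it goes by air.
By R19 (it is tracked, it carries flag Q): it is priority.
By R21 (it is priority, it has marker V): it is returned to sender.
By R1 (it meets criterion Z): it is routed via hub B.
By R5 (it is routed via hub B, it is express): it is fragile.
By R7 (it goes by air, it is express): it is insured.
By R12 (it is returned to sender): it goes by ground.
By R16 (it is insured, it is express): it is international.
By R2 (it goes by ground, it is fragile, it has marker B): it is held at customs.
By R10 (it is held at customs): it is oversized.
By R14 (it is oversized, it is international): it requires a signature.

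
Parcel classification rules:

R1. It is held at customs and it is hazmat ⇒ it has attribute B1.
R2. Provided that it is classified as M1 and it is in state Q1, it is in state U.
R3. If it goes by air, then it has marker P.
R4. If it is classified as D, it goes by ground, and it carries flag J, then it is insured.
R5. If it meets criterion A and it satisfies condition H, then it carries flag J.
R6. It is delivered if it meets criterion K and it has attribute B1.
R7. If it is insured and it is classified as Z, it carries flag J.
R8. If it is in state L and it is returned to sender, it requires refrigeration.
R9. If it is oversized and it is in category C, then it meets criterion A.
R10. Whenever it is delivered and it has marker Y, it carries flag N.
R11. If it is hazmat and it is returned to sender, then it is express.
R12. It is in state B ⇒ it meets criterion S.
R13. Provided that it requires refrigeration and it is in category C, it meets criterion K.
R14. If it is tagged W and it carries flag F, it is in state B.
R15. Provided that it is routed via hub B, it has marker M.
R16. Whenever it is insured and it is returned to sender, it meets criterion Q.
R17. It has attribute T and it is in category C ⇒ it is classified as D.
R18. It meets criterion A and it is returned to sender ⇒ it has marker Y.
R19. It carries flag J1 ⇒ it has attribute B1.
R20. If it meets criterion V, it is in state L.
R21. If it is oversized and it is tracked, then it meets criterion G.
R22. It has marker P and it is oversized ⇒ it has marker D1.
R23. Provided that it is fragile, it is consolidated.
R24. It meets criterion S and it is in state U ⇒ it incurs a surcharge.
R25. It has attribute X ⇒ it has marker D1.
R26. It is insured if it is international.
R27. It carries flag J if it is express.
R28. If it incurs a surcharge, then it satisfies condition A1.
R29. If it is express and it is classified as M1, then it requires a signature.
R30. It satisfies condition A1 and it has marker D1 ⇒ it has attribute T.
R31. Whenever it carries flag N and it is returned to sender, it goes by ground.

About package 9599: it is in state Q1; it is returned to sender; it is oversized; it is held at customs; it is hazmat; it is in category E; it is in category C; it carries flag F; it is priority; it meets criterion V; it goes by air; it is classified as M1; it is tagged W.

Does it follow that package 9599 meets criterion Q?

Yes

By R1 (it is held at customs, it is hazmat): it has attribute B1.
By R2 (it is classified as M1, it is in state Q1): it is in state U.
By R3 (it goes by air): it has marker P.
By R9 (it is oversized, it is in category C): it meets criterion A.
By R11 (it is hazmat, it is returned to sender): it is express.
By R14 (it is tagged W, it carries flag F): it is in state B.
By R18 (it meets criterion A, it is returned to sender): it has marker Y.
By R20 (it meets criterion V): it is in state L.
By R22 (it has marker P, it is oversized): it has marker D1.
By R27 (it is express): it carries flag J.
By R8 (it is in state L, it is returned to sender): it requires refrigeration.
By R12 (it is in state B): it meets criterion S.
By R13 (it requires refrigeration, it is in category C): it meets criterion K.
By R24 (it meets criterion S, it is in state U): it incurs a surcharge.
By R28 (it incurs a surcharge): it satisfies condition A1.
By R30 (it satisfies condition A1, it has marker D1): it has attribute T.
By R6 (it meets criterion K, it has attribute B1): it is delivered.
By R10 (it is delivered, it has marker Y): it carries flag N.
By R17 (it has attribute T, it is in category C): it is classified as D.
By R31 (it carries flag N, it is returned to sender): it goes by ground.
By R4 (it is classified as D, it goes by ground, it carries flag J): it is insured.
By R16 (it is insured, it is returned to sender): it meets criterion Q.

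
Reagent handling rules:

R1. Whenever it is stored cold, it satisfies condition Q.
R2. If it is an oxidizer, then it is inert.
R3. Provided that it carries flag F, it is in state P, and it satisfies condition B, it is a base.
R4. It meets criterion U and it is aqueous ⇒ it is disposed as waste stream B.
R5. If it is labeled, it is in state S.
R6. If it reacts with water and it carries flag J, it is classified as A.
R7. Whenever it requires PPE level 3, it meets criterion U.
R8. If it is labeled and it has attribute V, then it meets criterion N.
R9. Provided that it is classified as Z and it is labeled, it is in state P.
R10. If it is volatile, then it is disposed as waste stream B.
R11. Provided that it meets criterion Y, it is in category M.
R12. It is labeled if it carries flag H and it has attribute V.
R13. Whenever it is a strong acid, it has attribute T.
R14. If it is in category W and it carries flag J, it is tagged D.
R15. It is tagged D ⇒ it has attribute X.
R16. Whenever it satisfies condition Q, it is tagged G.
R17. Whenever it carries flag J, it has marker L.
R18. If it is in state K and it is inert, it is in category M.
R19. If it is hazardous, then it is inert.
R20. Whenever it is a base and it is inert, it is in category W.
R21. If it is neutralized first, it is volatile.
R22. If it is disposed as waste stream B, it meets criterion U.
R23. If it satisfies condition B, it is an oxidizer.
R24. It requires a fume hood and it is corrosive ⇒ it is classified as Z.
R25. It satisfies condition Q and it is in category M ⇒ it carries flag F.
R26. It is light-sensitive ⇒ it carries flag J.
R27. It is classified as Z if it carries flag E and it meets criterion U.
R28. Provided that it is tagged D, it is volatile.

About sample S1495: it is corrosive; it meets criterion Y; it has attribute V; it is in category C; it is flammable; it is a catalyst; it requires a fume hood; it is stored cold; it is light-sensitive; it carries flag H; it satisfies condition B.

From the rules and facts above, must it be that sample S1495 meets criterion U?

By R1 (it is stored cold): it satisfies condition Q.
By R11 (it meets criterion Y): it is in category M.
By R12 (it carries flag H, it has attribute V): it is labeled.
By R23 (it satisfies condition B): it is an oxidizer.
By R24 (it requires a fume hood, it is corrosive): it is classified as Z.
By R25 (it satisfies condition Q, it is in category M): it carries flag F.
By R26 (it is light-sensitive): it carries flag J.
By R2 (it is an oxidizer): it is inert.
By R9 (it is classified as Z, it is labeled): it is in state P.
By R3 (it carries flag F, it is in state P, it satisfies condition B): it is a base.
By R20 (it is a base, it is inert): it is in category W.
By R14 (it is in category W, it carries flag J): it is tagged D.
By R28 (it is tagged D): it is volatile.
By R10 (it is volatile): it is disposed as waste stream B.
By R22 (it is disposed as waste stream B): it meets criterion U.

Yes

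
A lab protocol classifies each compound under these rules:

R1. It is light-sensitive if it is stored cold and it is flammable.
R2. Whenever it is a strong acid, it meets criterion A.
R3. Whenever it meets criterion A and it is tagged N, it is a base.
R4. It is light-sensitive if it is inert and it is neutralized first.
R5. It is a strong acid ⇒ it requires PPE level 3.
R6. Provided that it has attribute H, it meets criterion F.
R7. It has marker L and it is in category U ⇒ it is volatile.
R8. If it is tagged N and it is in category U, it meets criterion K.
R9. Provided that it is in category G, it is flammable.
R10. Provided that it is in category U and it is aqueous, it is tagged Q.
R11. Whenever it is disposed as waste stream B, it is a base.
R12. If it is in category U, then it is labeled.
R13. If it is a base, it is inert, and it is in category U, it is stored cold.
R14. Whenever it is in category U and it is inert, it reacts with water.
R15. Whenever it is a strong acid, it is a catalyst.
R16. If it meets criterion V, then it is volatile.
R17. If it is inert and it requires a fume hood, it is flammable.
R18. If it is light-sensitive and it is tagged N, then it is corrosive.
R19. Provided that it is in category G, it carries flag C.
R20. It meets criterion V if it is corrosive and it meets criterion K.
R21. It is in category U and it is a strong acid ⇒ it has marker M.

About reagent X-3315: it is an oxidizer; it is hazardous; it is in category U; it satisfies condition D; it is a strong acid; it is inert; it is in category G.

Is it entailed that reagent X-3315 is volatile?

No

Forward chaining from the given facts derives: meets criterion A, requires PPE level 3, is flammable, is labeled, reacts with water, is a catalyst, carries flag C, has marker M.
Rules concluding "it is volatile": R7 needs "it has marker L"; R16 needs "it meets criterion V" — none of these are established.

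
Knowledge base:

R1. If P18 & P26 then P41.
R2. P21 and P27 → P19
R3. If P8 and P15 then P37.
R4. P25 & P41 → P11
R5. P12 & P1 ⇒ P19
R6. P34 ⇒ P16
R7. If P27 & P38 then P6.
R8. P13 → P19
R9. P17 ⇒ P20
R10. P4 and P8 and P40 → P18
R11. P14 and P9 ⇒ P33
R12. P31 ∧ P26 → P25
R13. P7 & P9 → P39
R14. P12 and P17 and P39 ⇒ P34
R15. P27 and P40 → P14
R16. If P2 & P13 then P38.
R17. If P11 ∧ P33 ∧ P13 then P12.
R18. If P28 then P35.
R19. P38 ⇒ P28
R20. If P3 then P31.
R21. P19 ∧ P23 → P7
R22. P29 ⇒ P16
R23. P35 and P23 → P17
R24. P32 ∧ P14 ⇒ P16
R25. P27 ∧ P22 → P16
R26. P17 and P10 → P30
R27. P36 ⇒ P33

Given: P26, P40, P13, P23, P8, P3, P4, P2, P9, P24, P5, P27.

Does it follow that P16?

Yes

P19  (by R8: P13)
P18  (by R10: P4, P8, P40)
P14  (by R15: P27, P40)
P38  (by R16: P2, P13)
P28  (by R19: P38)
P31  (by R20: P3)
P7  (by R21: P19, P23)
P41  (by R1: P18, P26)
P33  (by R11: P14, P9)
P25  (by R12: P31, P26)
P39  (by R13: P7, P9)
P35  (by R18: P28)
P17  (by R23: P35, P23)
P11  (by R4: P25, P41)
P12  (by R17: P11, P33, P13)
P34  (by R14: P12, P17, P39)
P16  (by R6: P34)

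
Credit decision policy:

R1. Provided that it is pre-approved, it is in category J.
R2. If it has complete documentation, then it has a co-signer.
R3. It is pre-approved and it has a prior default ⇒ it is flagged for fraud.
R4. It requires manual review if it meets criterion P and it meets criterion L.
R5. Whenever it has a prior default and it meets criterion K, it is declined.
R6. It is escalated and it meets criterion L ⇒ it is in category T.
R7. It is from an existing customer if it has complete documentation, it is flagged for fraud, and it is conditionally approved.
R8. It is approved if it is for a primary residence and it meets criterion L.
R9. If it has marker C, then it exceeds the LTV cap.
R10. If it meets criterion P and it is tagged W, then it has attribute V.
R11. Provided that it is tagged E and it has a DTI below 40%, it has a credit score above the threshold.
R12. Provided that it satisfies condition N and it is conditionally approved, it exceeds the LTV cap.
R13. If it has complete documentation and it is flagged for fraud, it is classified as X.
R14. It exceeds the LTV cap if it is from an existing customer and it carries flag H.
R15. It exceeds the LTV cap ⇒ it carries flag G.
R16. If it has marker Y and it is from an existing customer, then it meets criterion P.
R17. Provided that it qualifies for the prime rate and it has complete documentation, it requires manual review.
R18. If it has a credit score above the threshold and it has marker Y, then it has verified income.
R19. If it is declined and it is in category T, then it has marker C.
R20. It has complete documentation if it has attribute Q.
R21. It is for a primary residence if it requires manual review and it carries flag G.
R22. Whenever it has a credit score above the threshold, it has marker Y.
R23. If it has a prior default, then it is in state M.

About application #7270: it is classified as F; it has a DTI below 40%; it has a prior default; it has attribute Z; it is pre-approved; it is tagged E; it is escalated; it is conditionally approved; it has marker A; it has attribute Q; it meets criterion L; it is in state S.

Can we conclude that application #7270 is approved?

Forward chaining from the given facts derives: is in category J, is flagged for fraud, is in category T, has a credit score above the threshold, has complete documentation, has marker Y, is in state M, has a co-signer, is from an existing customer, is classified as X, meets criterion P, has verified income, requires manual review.
The only rule concluding "it is approved" is R8, which needs "it is for a primary residence"; that is never established.

No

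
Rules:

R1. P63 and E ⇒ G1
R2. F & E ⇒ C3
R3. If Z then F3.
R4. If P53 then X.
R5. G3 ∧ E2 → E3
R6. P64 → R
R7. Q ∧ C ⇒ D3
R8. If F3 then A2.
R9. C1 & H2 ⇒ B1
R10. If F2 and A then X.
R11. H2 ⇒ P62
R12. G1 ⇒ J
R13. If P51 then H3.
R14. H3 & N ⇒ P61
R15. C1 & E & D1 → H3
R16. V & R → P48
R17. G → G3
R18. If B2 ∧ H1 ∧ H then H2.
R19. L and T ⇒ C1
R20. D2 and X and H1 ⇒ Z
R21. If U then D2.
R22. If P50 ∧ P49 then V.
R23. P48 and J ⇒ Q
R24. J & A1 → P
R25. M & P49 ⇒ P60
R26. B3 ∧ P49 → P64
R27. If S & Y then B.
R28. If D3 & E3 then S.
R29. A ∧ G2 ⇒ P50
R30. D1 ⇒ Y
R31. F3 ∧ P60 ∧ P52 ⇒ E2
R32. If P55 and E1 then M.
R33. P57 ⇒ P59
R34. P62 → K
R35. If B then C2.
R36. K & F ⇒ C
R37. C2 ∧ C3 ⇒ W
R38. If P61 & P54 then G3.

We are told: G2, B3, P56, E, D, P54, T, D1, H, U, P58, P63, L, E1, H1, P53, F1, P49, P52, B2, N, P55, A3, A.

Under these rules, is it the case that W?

No

Forward chaining from the given facts derives: G1, X, J, H2, C1, D2, P64, P50, Y, M, R, B1, P62, H3, Z, V, P60, K, F3, A2, P61, P48, Q, E2, G3, E3.
The only rule concluding W is R37, which needs C2; that is never established.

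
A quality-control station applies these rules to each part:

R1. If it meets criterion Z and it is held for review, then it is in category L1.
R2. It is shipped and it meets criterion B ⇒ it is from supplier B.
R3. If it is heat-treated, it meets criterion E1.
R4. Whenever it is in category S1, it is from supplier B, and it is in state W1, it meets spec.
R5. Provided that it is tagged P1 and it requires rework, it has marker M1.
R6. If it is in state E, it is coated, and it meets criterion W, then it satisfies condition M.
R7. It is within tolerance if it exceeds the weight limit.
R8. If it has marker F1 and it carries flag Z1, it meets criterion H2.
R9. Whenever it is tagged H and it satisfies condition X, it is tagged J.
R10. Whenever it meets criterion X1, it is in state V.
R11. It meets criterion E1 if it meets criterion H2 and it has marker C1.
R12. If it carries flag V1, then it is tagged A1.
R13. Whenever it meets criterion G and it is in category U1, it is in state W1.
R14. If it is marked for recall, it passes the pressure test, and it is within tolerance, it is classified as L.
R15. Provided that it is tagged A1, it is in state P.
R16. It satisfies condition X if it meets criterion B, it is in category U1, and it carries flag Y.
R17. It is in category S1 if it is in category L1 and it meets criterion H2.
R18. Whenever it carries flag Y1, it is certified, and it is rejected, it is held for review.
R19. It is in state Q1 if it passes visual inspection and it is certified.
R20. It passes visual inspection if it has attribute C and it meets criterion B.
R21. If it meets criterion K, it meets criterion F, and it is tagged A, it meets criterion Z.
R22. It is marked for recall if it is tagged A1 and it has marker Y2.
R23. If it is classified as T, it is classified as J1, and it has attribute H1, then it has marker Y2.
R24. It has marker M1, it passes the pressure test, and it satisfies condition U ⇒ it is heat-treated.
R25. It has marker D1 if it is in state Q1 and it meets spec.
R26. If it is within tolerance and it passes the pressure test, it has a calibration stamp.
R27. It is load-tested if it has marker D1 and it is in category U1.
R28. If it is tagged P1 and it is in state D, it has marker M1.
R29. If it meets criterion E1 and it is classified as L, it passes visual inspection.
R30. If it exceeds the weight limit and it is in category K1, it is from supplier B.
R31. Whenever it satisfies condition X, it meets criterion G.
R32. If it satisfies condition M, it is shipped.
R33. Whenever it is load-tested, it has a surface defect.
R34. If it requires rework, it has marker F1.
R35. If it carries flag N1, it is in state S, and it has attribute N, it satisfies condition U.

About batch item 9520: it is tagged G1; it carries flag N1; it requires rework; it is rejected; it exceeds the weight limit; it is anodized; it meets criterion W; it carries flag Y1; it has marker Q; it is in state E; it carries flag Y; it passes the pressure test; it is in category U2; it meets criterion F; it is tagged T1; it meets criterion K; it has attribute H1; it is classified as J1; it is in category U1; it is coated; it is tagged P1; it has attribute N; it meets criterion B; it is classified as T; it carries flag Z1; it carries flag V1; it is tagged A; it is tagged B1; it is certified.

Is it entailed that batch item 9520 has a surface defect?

Forward chaining from the given facts derives: has marker M1, satisfies condition M, is within tolerance, is tagged A1, is in state P, satisfies condition X, is held for review, meets criterion Z, has marker Y2, has a calibration stamp, meets criterion G, is shipped, has marker F1, is in category L1, is from supplier B, meets criterion H2, is in state W1, is in category S1, is marked for recall, meets spec, is classified as L.
The only rule concluding "it has a surface defect" is R33, which needs "it is load-tested"; that is never established.

No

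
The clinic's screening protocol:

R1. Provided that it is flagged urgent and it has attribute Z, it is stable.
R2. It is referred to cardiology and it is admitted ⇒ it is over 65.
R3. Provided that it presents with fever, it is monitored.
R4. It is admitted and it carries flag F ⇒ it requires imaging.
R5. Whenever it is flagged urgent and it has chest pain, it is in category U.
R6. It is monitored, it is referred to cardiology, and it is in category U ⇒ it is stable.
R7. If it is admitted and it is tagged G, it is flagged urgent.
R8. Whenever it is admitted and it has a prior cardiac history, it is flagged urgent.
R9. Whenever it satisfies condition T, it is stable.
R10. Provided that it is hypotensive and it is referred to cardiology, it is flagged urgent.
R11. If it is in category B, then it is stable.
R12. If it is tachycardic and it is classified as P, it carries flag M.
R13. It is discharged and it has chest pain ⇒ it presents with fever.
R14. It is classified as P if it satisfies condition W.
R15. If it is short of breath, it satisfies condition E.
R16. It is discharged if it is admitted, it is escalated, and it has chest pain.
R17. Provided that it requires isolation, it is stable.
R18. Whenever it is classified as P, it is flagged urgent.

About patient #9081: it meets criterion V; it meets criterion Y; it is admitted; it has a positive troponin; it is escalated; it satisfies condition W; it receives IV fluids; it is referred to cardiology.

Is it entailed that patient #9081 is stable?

Forward chaining from the given facts derives: is over 65, is classified as P, is flagged urgent.
Rules concluding "it is stable": R1 needs "it has attribute Z"; R6 needs "it is monitored"; R9 needs "it satisfies condition T"; R11 needs "it is in category B"; R17 needs "it requires isolation" — none of these are established.

No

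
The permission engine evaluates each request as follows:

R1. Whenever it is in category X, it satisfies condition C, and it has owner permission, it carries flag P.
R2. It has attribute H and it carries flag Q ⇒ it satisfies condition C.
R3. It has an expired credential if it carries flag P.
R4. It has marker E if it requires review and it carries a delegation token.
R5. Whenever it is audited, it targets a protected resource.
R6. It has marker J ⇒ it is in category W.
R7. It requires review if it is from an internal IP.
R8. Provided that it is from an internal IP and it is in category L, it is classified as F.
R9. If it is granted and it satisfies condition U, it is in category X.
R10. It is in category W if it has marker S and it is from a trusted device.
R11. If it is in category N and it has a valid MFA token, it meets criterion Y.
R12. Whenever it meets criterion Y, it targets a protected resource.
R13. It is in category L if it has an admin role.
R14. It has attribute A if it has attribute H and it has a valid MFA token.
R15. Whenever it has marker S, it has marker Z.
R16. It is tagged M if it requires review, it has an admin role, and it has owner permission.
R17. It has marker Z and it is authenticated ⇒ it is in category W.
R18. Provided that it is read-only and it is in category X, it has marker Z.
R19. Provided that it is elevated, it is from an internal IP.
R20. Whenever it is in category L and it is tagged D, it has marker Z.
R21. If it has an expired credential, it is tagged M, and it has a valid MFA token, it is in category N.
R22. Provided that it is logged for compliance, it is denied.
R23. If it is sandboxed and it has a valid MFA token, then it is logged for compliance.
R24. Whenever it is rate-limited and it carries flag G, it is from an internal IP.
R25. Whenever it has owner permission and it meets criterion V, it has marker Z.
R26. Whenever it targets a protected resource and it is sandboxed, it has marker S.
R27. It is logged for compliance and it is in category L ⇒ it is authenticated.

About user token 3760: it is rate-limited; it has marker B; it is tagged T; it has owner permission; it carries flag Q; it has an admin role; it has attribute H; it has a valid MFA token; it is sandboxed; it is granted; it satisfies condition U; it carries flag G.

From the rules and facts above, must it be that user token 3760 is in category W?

By R2 (it has attribute H, it carries flag Q): it satisfies condition C.
By R9 (it is granted, it satisfies condition U): it is in category X.
By R13 (it has an admin role): it is in category L.
By R23 (it is sandboxed, it has a valid MFA token): it is logged for compliance.
By R24 (it is rate-limited, it carries flag G): it is from an internal IP.
By R27 (it is logged for compliance, it is in category L): it is authenticated.
By R1 (it is in category X, it satisfies condition C, it has owner permission): it carries flag P.
By R3 (it carries flag P): it has an expired credential.
By R7 (it is from an internal IP): it requires review.
By R16 (it requires review, it has an admin role, it has owner permission): it is tagged M.
By R21 (it has an expired credential, it is tagged M, it has a valid MFA token): it is in category N.
By R11 (it is in category N, it has a valid MFA token): it meets criterion Y.
By R12 (it meets criterion Y): it targets a protected resource.
By R26 (it targets a protected resource, it is sandboxed): it has marker S.
By R15 (it has marker S): it has marker Z.
By R17 (it has marker Z, it is authenticated): it is in category W.

Yes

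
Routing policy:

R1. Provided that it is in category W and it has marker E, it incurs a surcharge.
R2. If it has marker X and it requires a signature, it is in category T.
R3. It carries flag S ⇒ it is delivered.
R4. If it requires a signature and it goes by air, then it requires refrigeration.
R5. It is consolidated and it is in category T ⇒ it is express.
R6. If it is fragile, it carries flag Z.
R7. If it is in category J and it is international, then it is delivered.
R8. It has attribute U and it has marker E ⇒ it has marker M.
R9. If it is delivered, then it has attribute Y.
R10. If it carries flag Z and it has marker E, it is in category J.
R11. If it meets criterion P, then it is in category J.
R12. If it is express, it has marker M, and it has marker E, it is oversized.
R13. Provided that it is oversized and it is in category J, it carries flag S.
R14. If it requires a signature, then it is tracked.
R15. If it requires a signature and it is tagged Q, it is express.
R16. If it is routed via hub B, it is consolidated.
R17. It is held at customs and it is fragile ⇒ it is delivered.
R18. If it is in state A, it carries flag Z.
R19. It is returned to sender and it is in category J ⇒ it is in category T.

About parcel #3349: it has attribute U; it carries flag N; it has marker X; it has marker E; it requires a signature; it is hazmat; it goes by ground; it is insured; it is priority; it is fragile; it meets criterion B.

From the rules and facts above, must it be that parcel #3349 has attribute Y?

No

Forward chaining from the given facts derives: is in category T, carries flag Z, has marker M, is in category J, is tracked.
The only rule concluding "it has attribute Y" is R9, which needs "it is delivered"; that is never established.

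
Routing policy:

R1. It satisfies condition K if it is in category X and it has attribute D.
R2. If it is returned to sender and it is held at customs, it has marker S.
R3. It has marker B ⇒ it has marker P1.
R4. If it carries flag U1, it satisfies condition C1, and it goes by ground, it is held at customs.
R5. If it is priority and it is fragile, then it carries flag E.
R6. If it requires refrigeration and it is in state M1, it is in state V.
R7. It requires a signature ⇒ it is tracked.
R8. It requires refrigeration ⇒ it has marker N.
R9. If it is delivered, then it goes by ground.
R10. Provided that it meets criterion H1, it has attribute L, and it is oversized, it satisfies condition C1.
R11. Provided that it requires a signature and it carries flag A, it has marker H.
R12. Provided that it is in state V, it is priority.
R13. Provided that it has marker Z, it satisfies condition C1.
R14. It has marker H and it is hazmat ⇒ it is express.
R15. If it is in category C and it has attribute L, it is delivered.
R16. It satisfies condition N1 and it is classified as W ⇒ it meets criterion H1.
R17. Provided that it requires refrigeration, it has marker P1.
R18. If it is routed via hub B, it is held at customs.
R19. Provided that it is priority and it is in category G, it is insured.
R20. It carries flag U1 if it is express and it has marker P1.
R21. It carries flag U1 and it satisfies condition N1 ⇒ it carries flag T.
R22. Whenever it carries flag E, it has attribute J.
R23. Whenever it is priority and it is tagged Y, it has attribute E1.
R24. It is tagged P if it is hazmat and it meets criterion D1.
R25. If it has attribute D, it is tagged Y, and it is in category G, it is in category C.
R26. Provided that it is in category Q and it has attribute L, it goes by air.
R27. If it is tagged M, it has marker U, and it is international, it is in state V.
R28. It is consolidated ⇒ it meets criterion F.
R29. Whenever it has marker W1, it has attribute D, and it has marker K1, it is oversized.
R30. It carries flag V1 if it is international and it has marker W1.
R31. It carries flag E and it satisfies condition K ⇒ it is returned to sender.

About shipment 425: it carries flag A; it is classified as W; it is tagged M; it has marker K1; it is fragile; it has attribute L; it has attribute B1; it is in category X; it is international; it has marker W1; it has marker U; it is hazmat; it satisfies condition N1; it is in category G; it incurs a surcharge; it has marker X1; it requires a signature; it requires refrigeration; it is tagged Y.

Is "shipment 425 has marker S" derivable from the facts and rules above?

No

Forward chaining from the given facts derives: is tracked, has marker N, has marker H, is express, meets criterion H1, has marker P1, carries flag U1, carries flag T, is in state V, carries flag V1, is priority, is insured, has attribute E1, carries flag E, has attribute J.
The only rule concluding "it has marker S" is R2, which needs "it is returned to sender"; that is never established.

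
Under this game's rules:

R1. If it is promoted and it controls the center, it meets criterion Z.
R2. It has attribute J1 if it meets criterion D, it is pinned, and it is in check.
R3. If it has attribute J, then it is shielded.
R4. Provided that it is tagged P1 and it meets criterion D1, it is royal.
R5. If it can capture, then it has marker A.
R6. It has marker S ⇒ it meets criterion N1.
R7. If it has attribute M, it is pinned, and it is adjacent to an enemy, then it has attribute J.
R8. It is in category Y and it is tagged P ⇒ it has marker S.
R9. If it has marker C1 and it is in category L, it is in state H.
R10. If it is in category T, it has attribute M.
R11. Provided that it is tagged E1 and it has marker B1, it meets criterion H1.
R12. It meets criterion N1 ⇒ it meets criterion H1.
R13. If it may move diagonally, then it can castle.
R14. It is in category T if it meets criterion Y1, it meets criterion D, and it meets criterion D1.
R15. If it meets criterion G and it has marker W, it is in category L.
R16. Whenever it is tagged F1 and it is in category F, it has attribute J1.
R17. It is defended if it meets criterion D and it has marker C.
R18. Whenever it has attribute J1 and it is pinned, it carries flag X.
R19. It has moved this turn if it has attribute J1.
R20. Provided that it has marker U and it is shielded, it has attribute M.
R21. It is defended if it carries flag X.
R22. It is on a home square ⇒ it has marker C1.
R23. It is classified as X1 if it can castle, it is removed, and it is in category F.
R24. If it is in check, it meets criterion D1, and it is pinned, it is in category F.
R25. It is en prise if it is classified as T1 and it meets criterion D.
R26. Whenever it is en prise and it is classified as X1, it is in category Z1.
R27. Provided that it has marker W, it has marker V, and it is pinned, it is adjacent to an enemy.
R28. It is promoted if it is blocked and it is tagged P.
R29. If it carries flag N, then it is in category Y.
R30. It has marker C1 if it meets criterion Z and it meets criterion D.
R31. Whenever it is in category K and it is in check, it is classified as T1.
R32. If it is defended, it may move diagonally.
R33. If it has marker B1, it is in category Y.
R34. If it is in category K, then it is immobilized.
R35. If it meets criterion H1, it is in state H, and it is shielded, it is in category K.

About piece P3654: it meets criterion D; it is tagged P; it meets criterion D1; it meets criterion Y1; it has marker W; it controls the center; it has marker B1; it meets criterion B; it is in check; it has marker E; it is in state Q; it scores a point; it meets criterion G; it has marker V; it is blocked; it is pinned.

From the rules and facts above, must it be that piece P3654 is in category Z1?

No

Forward chaining from the given facts derives: has attribute J1, is in category T, is in category L, carries flag X, has moved this turn, is defended, is in category F, is adjacent to an enemy, is promoted, may move diagonally, is in category Y, meets criterion Z, has marker S, has attribute M, can castle, has marker C1, meets criterion N1, has attribute J, is in state H, meets criterion H1, is shielded, is in category K, is classified as T1, is immobilized, is en prise.
The only rule concluding "it is in category Z1" is R26, which needs "it is classified as X1"; that is never established.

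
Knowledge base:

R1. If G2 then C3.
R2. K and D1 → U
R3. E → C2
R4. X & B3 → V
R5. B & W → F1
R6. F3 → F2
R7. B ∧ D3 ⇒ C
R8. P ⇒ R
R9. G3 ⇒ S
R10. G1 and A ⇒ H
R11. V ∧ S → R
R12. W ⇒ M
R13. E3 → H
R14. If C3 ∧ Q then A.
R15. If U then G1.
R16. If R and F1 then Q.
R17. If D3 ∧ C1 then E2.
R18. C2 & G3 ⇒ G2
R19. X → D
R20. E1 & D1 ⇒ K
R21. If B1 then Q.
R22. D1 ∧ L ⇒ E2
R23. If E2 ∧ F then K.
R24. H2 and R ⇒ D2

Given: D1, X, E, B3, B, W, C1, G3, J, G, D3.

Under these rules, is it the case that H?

No

Forward chaining from the given facts derives: C2, V, F1, C, S, R, M, Q, E2, G2, D, C3, A.
Rules concluding H: R10 needs G1; R13 needs E3 — none of these are established.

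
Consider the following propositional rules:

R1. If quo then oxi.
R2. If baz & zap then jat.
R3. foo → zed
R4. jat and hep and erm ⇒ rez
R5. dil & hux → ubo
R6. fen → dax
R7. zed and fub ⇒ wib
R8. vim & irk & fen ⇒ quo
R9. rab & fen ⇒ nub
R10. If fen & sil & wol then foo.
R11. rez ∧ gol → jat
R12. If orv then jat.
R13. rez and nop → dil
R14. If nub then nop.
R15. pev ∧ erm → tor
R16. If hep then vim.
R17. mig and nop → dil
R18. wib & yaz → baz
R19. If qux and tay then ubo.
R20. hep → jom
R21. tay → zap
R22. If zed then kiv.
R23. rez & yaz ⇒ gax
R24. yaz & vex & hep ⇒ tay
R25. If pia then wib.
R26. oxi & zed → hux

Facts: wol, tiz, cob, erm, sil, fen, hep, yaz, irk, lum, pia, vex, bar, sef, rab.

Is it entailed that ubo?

nub  (by R9: rab, fen)
foo  (by R10: fen, sil, wol)
nop  (by R14: nub)
vim  (by R16: hep)
tay  (by R24: yaz, vex, hep)
wib  (by R25: pia)
zed  (by R3: foo)
quo  (by R8: vim, irk, fen)
baz  (by R18: wib, yaz)
zap  (by R21: tay)
oxi  (by R1: quo)
jat  (by R2: baz, zap)
rez  (by R4: jat, hep, erm)
dil  (by R13: rez, nop)
hux  (by R26: oxi, zed)
ubo  (by R5: dil, hux)

Yes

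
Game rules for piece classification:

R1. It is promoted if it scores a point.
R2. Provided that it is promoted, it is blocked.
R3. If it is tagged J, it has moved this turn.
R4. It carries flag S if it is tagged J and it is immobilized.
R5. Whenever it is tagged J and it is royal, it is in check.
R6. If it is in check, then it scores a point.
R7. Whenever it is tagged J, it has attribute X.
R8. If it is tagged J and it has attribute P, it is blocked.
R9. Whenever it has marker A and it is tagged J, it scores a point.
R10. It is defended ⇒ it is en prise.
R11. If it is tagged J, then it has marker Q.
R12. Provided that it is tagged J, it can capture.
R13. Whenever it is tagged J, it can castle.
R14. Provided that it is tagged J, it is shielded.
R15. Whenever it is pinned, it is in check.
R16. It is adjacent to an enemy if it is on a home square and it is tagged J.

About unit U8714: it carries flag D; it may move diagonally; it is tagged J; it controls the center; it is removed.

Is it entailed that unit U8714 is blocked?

No

Forward chaining from the given facts derives: has moved this turn, has attribute X, has marker Q, can capture, can castle, is shielded.
Rules concluding "it is blocked": R2 needs "it is promoted"; R8 needs "it has attribute P" — none of these are established.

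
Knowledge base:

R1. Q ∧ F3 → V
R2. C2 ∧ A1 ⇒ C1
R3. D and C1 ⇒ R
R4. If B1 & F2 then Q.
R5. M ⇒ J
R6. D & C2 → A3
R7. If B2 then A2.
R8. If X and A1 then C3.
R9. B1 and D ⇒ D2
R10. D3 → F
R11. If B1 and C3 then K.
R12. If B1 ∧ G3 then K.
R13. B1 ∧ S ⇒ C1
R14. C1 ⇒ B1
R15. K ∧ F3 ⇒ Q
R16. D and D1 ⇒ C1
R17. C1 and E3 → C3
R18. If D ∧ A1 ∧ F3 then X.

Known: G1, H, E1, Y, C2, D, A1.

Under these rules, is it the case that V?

Forward chaining from the given facts derives: C1, R, A3, B1, D2.
The only rule concluding V is R1, which needs Q; that is never established.

No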